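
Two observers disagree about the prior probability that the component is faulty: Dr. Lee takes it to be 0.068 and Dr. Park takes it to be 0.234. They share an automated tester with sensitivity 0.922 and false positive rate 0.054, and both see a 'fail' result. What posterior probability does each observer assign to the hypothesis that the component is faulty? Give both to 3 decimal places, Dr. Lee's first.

Dr. Lee: 0.555; Dr. Park: 0.839

P('+'|H) = 0.922, P('+'|¬H) = 0.054.
Dr. Lee: numerator 0.922·0.068 = 0.062696; evidence = 0.062696+0.054·0.932 = 0.11302; posterior = 0.555.
Dr. Park: numerator 0.922·0.234 = 0.21575; evidence = 0.21575+0.054·0.766 = 0.25711; posterior = 0.839.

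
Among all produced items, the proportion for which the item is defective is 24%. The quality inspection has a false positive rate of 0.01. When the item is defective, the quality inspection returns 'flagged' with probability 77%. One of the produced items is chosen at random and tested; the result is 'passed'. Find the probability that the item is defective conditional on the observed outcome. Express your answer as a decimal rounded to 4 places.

P(H | E) ≈ 0.0684

Write H for 'the item is defective'. Prior odds H:¬H = 0.24/0.76 = 0.31579. For the 'passed' outcome, the likelihood ratio is 0.23/0.99 = 0.23232.
Posterior odds = 0.31579 × 0.23232 = 0.073365, so P(H|E) = 0.073365/(1+0.073365) = 0.0684.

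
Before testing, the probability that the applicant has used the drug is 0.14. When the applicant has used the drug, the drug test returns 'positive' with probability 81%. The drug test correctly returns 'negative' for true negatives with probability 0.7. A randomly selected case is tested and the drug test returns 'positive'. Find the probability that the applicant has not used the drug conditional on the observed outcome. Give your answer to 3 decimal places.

P(¬H | E) ≈ 0.695

Write H for 'the applicant has used the drug'. Prior odds H:¬H = 0.14/0.86 = 0.16279. For the 'positive' outcome, the likelihood ratio is 0.81/0.3 = 2.7000.
Posterior odds = 0.16279 × 2.7000 = 0.43953, so P(H|E) = 0.43953/(1+0.43953) = 0.305. Then P(¬H|E) = 1 − 0.305 = 0.695.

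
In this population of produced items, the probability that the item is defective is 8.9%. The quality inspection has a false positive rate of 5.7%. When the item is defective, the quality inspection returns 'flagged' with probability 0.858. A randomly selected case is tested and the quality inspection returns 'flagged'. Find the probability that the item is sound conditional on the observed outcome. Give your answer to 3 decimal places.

P(¬H | E) ≈ 0.405

Write H for 'the item is defective'. Prior odds H:¬H = 0.089/0.911 = 0.097695. For the 'flagged' outcome, the likelihood ratio is 0.858/0.057 = 15.053.
Posterior odds = 0.097695 × 15.053 = 1.4706, so P(H|E) = 1.4706/(1+1.4706) = 0.595. Then P(¬H|E) = 1 − 0.595 = 0.405.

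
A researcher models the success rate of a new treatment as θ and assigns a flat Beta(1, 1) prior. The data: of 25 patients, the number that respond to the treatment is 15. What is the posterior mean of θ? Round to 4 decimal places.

The binomial likelihood is conjugate to the Beta prior: with 15 successes and 10 failures, the posterior is Beta(1+15, 1+10) = Beta(16, 11).
E[θ | data] = 16/(16+11) = 0.5926.

Posterior mean ≈ 0.5926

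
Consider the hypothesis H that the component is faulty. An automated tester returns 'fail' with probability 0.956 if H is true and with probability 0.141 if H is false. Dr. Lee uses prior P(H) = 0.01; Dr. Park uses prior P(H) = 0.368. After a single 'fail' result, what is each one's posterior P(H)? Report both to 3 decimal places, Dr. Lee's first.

P('+'|H) = 0.956, P('+'|¬H) = 0.141.
Dr. Lee: numerator 0.956·0.01 = 0.0095600; evidence = 0.0095600+0.141·0.99 = 0.14915; posterior = 0.064.
Dr. Park: numerator 0.956·0.368 = 0.35181; evidence = 0.35181+0.141·0.632 = 0.44092; posterior = 0.798.

Dr. Lee: 0.064; Dr. Park: 0.798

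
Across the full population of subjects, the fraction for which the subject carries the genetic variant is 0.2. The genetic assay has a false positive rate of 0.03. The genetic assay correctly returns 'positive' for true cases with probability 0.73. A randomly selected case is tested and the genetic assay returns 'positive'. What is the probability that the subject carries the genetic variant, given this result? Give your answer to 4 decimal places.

P(H | E) ≈ 0.8588

Let H be the event that the subject carries the genetic variant. P(H) = 0.2, so P(¬H) = 0.8. With E the 'positive' result, P(E|H) = 0.73 and P(E|¬H) = 0.03.
P(E) = 0.73·0.2 + 0.03·0.8 = 0.14600 + 0.024000 = 0.17000.
By Bayes' theorem, P(H|E) = 0.14600 / 0.17000 = 0.8588.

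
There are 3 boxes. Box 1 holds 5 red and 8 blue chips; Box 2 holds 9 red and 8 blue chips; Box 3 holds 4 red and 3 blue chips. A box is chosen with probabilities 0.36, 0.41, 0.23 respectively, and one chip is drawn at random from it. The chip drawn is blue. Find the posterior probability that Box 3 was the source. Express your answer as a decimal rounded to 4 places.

Posterior probability ≈ 0.1921

Tabulate prior·likelihood by source: [1] prior 0.36, lik 0.6154, product 0.2215; [2] prior 0.41, lik 0.4706, product 0.1929; [3] prior 0.23, lik 0.4286, product 0.09857.
Normalizing constant = 0.51305; the posterior for Box 3 is its product over the sum, 0.09857/0.51305 = 0.1921.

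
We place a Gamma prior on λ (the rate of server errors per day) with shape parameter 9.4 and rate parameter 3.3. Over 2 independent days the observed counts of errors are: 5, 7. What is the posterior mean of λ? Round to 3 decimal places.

Posterior mean ≈ 4.038

Total count ∑xᵢ = 12 over n = 2 days.
Gamma is conjugate to the Poisson likelihood: posterior is Gamma(shape = 9.4+12 = 21.4, rate = 3.3+2 = 5.3).
Posterior mean = shape/rate = 21.4/5.3 = 4.038.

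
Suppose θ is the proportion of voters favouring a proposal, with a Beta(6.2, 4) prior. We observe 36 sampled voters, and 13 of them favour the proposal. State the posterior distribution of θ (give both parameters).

Observing 13 successes and 23 failures updates Beta(6.2, 4) by adding the success and failure counts to the two shape parameters: α = 6.2+13 = 19.2, β = 4+23 = 27.

Posterior: Beta(19.2, 27)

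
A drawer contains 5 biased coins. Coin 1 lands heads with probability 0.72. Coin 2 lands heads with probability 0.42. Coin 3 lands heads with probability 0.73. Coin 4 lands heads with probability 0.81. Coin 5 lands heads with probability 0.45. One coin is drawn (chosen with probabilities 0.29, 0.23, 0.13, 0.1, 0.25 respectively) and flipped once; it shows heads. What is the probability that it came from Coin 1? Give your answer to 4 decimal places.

Tabulate prior·likelihood by source: [1] prior 0.29, lik 0.72, product 0.2088; [2] prior 0.23, lik 0.42, product 0.09660; [3] prior 0.13, lik 0.73, product 0.09490; [4] prior 0.1, lik 0.81, product 0.08100; [5] prior 0.25, lik 0.45, product 0.1125.
Normalizing constant = 0.59380; the posterior for Coin 1 is its product over the sum, 0.2088/0.59380 = 0.3516.

Posterior probability ≈ 0.3516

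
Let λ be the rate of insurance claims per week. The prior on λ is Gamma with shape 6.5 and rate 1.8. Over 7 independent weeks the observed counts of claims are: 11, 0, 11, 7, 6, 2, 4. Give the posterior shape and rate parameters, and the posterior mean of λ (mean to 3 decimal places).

The Poisson likelihood adds the total count to the shape and the number of exposure periods to the rate. Here ∑xᵢ = 41 and n = 7, so shape 6.5→47.5 and rate 1.8→8.8.
E[λ | data] = 47.5/8.8 = 5.398.

Posterior: Gamma(shape=47.5, rate=8.8); mean ≈ 5.398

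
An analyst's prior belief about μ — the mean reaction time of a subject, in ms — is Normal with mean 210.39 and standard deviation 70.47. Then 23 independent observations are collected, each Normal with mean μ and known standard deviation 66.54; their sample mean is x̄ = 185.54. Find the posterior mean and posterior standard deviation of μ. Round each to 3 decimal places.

Prior precision 1/τ₀² = 1/70.47² = 0.00020137; data precision n/σ² = 23/66.54² = 0.00519472.
Posterior precision = 0.00020137 + 0.00519472 = 0.00539609, giving posterior SD = 1/√0.00539609 = 13.613.
Posterior mean = (0.00020137·210.39 + 0.00519472·185.54) / 0.00539609 = 186.467.

Posterior mean ≈ 186.467; posterior SD ≈ 13.613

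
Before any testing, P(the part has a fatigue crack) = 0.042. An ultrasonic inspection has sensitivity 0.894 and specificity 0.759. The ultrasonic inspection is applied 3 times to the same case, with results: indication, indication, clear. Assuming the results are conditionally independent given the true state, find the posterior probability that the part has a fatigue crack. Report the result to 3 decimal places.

Let H be the event that the part has a fatigue crack; start with P(H) = 0.042. P('indication'|H) = 0.894, P('indication'|¬H) = 0.241.
Update on result 1 ('indication'): P(H) ← 0.894·0.0420 / (0.894·0.0420 + 0.241·0.9580) = 0.037548/0.26843 = 0.1399.
Update on result 2 ('indication'): P(H) ← 0.894·0.1399 / (0.894·0.1399 + 0.241·0.8601) = 0.12505/0.33234 = 0.3763.
Update on result 3 ('clear'): P(H) ← 0.106·0.3763 / (0.106·0.3763 + 0.759·0.6237) = 0.039886/0.51329 = 0.0777.

Posterior P(H) ≈ 0.078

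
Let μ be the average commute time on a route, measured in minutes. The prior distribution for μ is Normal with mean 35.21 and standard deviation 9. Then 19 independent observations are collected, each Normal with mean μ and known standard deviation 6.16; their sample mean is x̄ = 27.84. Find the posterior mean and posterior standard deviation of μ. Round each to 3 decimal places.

Posterior mean ≈ 28.017; posterior SD ≈ 1.396

With known σ, the Normal prior is conjugate. Weight on the data is w = (n/σ²)/(n/σ² + 1/τ₀²) = 0.500717/(0.500717+0.0123457) = 0.97594.
Posterior mean = w·x̄ + (1−w)·μ₀ = 0.97594·27.84 + 0.024063·35.21 = 28.017. Posterior variance = 1/(0.500717+0.0123457) = 1.94908, so SD = 1.396.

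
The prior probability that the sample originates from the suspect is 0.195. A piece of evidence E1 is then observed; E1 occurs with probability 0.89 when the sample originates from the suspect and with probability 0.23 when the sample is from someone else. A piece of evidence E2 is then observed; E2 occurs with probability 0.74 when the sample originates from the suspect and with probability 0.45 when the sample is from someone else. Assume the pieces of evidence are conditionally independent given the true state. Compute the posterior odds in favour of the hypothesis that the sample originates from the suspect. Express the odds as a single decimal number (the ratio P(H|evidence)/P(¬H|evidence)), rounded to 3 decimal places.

Posterior odds ≈ 1.541

Prior odds = 0.195/(1−0.195) = 0.24224. In log-odds, ln(0.24224) = -1.4178.
Add log likelihood ratios: ln(3.8696) + ln(1.6444) = 1.8505.
Posterior log-odds = 0.43270, so posterior odds = exp(0.43270) = 1.5414.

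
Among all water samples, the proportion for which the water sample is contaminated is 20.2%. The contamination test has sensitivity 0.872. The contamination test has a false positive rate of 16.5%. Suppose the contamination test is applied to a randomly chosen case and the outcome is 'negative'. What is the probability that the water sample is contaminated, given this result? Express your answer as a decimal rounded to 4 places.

Let H be the event that the water sample is contaminated. P(H) = 0.202, so P(¬H) = 0.798. With E the 'negative' result, P(E|H) = 0.128 and P(E|¬H) = 0.835.
P(E) = 0.128·0.202 + 0.835·0.798 = 0.025856 + 0.66633 = 0.69219.
By Bayes' theorem, P(H|E) = 0.025856 / 0.69219 = 0.0374.

P(H | E) ≈ 0.0374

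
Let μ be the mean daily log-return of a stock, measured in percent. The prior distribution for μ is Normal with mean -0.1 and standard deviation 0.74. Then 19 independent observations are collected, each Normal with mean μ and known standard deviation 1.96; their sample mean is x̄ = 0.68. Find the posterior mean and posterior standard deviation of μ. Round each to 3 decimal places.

Posterior mean ≈ 0.470; posterior SD ≈ 0.384

With known σ, the Normal prior is conjugate. Weight on the data is w = (n/σ²)/(n/σ² + 1/τ₀²) = 4.94586/(4.94586+1.82615) = 0.73034.
Posterior mean = w·x̄ + (1−w)·μ₀ = 0.73034·0.68 + 0.26966·-0.1 = 0.470. Posterior variance = 1/(4.94586+1.82615) = 0.147667, so SD = 0.384.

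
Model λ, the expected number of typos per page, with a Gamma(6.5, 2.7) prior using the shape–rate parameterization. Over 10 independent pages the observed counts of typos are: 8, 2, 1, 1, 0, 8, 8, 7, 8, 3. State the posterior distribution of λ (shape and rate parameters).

Posterior: Gamma(shape=52.5, rate=12.7)

The Poisson likelihood adds the total count to the shape and the number of exposure periods to the rate. Here ∑xᵢ = 46 and n = 10, so shape 6.5→52.5 and rate 2.7→12.7.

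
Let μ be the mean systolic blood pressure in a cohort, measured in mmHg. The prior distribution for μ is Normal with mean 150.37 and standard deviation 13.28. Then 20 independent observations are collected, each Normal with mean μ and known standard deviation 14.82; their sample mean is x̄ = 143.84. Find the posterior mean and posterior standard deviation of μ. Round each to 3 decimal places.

Posterior mean ≈ 144.223; posterior SD ≈ 3.215

Prior precision 1/τ₀² = 1/13.28² = 0.00567027; data precision n/σ² = 20/14.82² = 0.0910612.
Posterior precision = 0.00567027 + 0.0910612 = 0.0967315, giving posterior SD = 1/√0.0967315 = 3.215.
Posterior mean = (0.00567027·150.37 + 0.0910612·143.84) / 0.0967315 = 144.223.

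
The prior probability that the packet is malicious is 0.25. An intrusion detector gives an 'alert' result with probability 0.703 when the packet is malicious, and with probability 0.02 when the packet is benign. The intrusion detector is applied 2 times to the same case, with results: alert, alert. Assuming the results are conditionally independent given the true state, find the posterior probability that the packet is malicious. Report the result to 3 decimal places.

Posterior P(H) ≈ 0.998

With H the event that the packet is malicious, the joint likelihood of the observed sequence is P(data|H) = 0.703·0.703 = 0.49421 and P(data|¬H) = 0.02·0.02 = 0.00040000.
Bayes: P(H|data) = 0.25·0.49421 / (0.25·0.49421 + 0.75·0.00040000) = 0.12355/0.12385 = 0.9976.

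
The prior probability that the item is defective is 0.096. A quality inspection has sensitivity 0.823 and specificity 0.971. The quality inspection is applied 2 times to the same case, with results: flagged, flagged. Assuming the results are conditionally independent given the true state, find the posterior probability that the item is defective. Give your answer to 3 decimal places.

With H the event that the item is defective, the joint likelihood of the observed sequence is P(data|H) = 0.823·0.823 = 0.67733 and P(data|¬H) = 0.029·0.029 = 0.00084100.
Bayes: P(H|data) = 0.096·0.67733 / (0.096·0.67733 + 0.904·0.00084100) = 0.065024/0.065784 = 0.9884.

Posterior P(H) ≈ 0.988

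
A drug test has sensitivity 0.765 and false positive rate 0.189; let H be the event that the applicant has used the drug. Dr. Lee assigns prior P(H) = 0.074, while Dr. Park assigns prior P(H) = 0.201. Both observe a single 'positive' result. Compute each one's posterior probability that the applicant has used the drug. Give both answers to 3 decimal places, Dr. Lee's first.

The likelihood ratio for a 'positive' result is 0.765/0.189 = 4.0476.
Dr. Lee: prior odds 0.074/0.926 = 0.079914; posterior odds 0.32346; posterior probability 0.244.
Dr. Park: prior odds 0.201/0.799 = 0.25156; posterior odds 1.0182; posterior probability 0.505.

Dr. Lee: 0.244; Dr. Park: 0.505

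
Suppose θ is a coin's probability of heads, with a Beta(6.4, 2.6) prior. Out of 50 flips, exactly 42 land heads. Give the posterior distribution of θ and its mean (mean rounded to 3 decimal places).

The binomial likelihood is conjugate to the Beta prior: with 42 successes and 8 failures, the posterior is Beta(6.4+42, 2.6+8) = Beta(48.4, 10.6).
Posterior mean = α/(α+β) = 48.4/59 = 0.820.

Posterior: Beta(48.4, 10.6); mean ≈ 0.820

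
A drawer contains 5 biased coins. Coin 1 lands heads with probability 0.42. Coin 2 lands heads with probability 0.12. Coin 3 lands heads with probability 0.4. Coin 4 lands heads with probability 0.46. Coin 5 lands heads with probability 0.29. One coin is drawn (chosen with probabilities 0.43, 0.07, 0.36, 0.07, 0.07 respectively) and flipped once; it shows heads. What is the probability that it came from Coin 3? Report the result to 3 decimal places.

Posterior probability ≈ 0.374

Tabulate prior·likelihood by source: [1] prior 0.43, lik 0.42, product 0.1806; [2] prior 0.07, lik 0.12, product 0.008400; [3] prior 0.36, lik 0.4, product 0.1440; [4] prior 0.07, lik 0.46, product 0.03220; [5] prior 0.07, lik 0.29, product 0.02030.
Normalizing constant = 0.38550; the posterior for Coin 3 is its product over the sum, 0.1440/0.38550 = 0.374.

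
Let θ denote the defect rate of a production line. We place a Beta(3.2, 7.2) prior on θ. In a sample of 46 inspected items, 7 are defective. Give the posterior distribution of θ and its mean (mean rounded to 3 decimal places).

The binomial likelihood is conjugate to the Beta prior: with 7 successes and 39 failures, the posterior is Beta(3.2+7, 7.2+39) = Beta(10.2, 46.2).
Posterior mean = α/(α+β) = 10.2/56.4 = 0.181.

Posterior: Beta(10.2, 46.2); mean ≈ 0.181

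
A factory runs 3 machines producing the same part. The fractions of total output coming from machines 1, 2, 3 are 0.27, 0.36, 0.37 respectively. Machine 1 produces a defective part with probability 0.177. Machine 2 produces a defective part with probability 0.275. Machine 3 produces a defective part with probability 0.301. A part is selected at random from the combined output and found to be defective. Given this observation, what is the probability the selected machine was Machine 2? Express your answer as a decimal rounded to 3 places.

P(defective|M1) = 0.177; P(defective|M2) = 0.275; P(defective|M3) = 0.301.
Prior × likelihood for each source: 0.27·0.177=0.04779, 0.36·0.275=0.09900, 0.37·0.301=0.1114. Summing gives P(defective) = 0.25816.
P(Machine 2 | defective) = 0.09900 / 0.25816 = 0.383.

Posterior probability ≈ 0.383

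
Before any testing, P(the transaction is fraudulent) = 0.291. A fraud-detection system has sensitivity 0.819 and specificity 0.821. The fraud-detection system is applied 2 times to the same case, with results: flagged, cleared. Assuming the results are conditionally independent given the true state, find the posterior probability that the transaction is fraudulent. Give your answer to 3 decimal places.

With H the event that the transaction is fraudulent, the joint likelihood of the observed sequence is P(data|H) = 0.819·0.181 = 0.14824 and P(data|¬H) = 0.179·0.821 = 0.14696.
Bayes: P(H|data) = 0.291·0.14824 / (0.291·0.14824 + 0.709·0.14696) = 0.043138/0.14733 = 0.2928.

Posterior P(H) ≈ 0.293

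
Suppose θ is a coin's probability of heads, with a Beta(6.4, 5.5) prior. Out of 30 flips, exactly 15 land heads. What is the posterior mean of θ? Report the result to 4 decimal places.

Posterior mean ≈ 0.5107

Observing 15 successes and 15 failures updates Beta(6.4, 5.5) by adding the success and failure counts to the two shape parameters: α = 6.4+15 = 21.4, β = 5.5+15 = 20.5.
E[θ | data] = 21.4/(21.4+20.5) = 0.5107.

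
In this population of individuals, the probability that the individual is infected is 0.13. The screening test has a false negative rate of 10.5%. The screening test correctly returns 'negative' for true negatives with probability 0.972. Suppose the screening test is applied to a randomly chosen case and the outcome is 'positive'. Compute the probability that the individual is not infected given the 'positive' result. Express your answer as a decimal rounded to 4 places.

Write H for 'the individual is infected'. Prior odds H:¬H = 0.13/0.87 = 0.14943. For the 'positive' outcome, the likelihood ratio is 0.895/0.028 = 31.964.
Posterior odds = 0.14943 × 31.964 = 4.7763, so P(H|E) = 4.7763/(1+4.7763) = 0.8269. Then P(¬H|E) = 1 − 0.8269 = 0.1731.

P(¬H | E) ≈ 0.1731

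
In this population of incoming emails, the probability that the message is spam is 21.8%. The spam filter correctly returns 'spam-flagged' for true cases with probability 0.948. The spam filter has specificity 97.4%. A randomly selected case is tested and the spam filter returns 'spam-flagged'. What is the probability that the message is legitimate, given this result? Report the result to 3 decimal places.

P(¬H | E) ≈ 0.090

Let H be the event that the message is spam. P(H) = 0.218, so P(¬H) = 0.782. With E the 'spam-flagged' result, P(E|H) = 0.948 and P(E|¬H) = 0.026.
P(E) = 0.948·0.218 + 0.026·0.782 = 0.20666 + 0.020332 = 0.22700.
By Bayes' theorem, P(H|E) = 0.20666 / 0.22700 = 0.910. Hence P(¬H|E) = 1 − 0.910 = 0.090.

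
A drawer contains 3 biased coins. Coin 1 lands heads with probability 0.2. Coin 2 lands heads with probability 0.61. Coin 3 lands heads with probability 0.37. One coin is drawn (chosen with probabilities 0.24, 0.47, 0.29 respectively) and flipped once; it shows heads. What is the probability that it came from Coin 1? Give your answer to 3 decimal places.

Posterior probability ≈ 0.109

Tabulate prior·likelihood by source: [1] prior 0.24, lik 0.2, product 0.04800; [2] prior 0.47, lik 0.61, product 0.2867; [3] prior 0.29, lik 0.37, product 0.1073.
Normalizing constant = 0.44200; the posterior for Coin 1 is its product over the sum, 0.04800/0.44200 = 0.109.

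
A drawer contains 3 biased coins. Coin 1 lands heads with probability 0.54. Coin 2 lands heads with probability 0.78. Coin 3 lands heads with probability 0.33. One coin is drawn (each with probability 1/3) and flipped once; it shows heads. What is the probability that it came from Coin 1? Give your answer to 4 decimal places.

Tabulate prior·likelihood by source: [1] prior 0.333333, lik 0.54, product 0.1800; [2] prior 0.333333, lik 0.78, product 0.2600; [3] prior 0.333333, lik 0.33, product 0.1100.
Normalizing constant = 0.55000; the posterior for Coin 1 is its product over the sum, 0.1800/0.55000 = 0.3273.

Posterior probability ≈ 0.3273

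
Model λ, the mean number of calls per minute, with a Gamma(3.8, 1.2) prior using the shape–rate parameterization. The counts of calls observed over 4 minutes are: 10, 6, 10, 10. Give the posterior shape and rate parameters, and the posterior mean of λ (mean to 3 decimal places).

Posterior: Gamma(shape=39.8, rate=5.2); mean ≈ 7.654

The Poisson likelihood adds the total count to the shape and the number of exposure periods to the rate. Here ∑xᵢ = 36 and n = 4, so shape 3.8→39.8 and rate 1.2→5.2.
Posterior mean = shape/rate = 39.8/5.2 = 7.654.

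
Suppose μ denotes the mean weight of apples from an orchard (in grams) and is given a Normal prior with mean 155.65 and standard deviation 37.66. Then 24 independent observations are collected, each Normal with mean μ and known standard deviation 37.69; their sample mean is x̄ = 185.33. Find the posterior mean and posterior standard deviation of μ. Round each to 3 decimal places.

Posterior mean ≈ 184.141; posterior SD ≈ 7.538

With known σ, the Normal prior is conjugate. Weight on the data is w = (n/σ²)/(n/σ² + 1/τ₀²) = 0.0168950/(0.0168950+0.00070508) = 0.95994.
Posterior mean = w·x̄ + (1−w)·μ₀ = 0.95994·185.33 + 0.040061·155.65 = 184.141. Posterior variance = 1/(0.0168950+0.00070508) = 56.8178, so SD = 7.538.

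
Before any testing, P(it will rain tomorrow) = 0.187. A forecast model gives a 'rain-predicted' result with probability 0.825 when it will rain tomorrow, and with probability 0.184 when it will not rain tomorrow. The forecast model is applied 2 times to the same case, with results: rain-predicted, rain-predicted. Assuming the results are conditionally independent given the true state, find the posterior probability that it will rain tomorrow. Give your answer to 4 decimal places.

Posterior P(H) ≈ 0.8222

With H the event that it will rain tomorrow, the joint likelihood of the observed sequence is P(data|H) = 0.825·0.825 = 0.68062 and P(data|¬H) = 0.184·0.184 = 0.033856.
Bayes: P(H|data) = 0.187·0.68062 / (0.187·0.68062 + 0.813·0.033856) = 0.12728/0.15480 = 0.8222.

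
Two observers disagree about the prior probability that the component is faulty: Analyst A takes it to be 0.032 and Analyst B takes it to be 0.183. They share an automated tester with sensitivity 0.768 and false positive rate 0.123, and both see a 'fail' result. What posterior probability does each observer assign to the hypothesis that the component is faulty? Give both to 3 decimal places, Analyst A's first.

P('+'|H) = 0.768, P('+'|¬H) = 0.123.
Analyst A: numerator 0.768·0.032 = 0.024576; evidence = 0.024576+0.123·0.968 = 0.14364; posterior = 0.171.
Analyst B: numerator 0.768·0.183 = 0.14054; evidence = 0.14054+0.123·0.817 = 0.24103; posterior = 0.583.

Analyst A: 0.171; Analyst B: 0.583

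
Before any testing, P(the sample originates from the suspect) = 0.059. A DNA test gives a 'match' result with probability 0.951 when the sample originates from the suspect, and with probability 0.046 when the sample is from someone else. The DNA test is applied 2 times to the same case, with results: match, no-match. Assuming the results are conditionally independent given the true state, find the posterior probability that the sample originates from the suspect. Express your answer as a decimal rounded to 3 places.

Let H be the event that the sample originates from the suspect; start with P(H) = 0.059. P('match'|H) = 0.951, P('match'|¬H) = 0.046.
Update on result 1 ('match'): P(H) ← 0.951·0.0590 / (0.951·0.0590 + 0.046·0.9410) = 0.056109/0.099395 = 0.5645.
Update on result 2 ('no-match'): P(H) ← 0.049·0.5645 / (0.049·0.5645 + 0.954·0.4355) = 0.027661/0.44312 = 0.0624.

Posterior P(H) ≈ 0.062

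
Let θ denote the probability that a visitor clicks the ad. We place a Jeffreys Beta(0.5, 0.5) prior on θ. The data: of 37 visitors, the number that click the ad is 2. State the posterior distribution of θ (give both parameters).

The binomial likelihood is conjugate to the Beta prior: with 2 successes and 35 failures, the posterior is Beta(0.5+2, 0.5+35) = Beta(2.5, 35.5).

Posterior: Beta(2.5, 35.5)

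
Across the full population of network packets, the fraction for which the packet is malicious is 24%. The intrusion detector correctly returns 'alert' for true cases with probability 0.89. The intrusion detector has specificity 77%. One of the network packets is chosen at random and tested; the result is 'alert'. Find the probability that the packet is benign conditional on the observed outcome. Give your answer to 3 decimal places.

P(¬H | E) ≈ 0.450

Let H be the event that the packet is malicious. P(H) = 0.24, so P(¬H) = 0.76. With E the 'alert' result, P(E|H) = 0.89 and P(E|¬H) = 0.23.
P(E) = 0.89·0.24 + 0.23·0.76 = 0.21360 + 0.17480 = 0.38840.
By Bayes' theorem, P(H|E) = 0.21360 / 0.38840 = 0.550. Hence P(¬H|E) = 1 − 0.550 = 0.450.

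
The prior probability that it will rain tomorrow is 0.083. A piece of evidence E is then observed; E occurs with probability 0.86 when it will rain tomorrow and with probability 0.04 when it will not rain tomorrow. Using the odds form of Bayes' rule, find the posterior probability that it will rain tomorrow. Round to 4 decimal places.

Posterior probability ≈ 0.6606

Prior odds = 0.083/(1−0.083) = 0.090513.
Likelihood ratio for E = 0.86/0.04 = 21.500.
Posterior odds = prior odds × LR = 1.9460.
Posterior probability = odds/(1+odds) = 1.9460/2.9460 = 0.6606.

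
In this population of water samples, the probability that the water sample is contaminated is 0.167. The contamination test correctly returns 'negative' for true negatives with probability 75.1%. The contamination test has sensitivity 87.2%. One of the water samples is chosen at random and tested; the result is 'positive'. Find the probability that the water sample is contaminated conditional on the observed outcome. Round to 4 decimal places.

Let H be the event that the water sample is contaminated. P(H) = 0.167, so P(¬H) = 0.833. With E the 'positive' result, P(E|H) = 0.872 and P(E|¬H) = 0.249.
P(E) = 0.872·0.167 + 0.249·0.833 = 0.14562 + 0.20742 = 0.35304.
By Bayes' theorem, P(H|E) = 0.14562 / 0.35304 = 0.4125.

P(H | E) ≈ 0.4125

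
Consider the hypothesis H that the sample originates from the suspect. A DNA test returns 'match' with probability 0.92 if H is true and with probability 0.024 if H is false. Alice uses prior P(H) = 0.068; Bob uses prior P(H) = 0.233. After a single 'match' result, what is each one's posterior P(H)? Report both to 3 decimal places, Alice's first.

P('+'|H) = 0.92, P('+'|¬H) = 0.024.
Alice: numerator 0.92·0.068 = 0.062560; evidence = 0.062560+0.024·0.932 = 0.084928; posterior = 0.737.
Bob: numerator 0.92·0.233 = 0.21436; evidence = 0.21436+0.024·0.767 = 0.23277; posterior = 0.921.

Alice: 0.737; Bob: 0.921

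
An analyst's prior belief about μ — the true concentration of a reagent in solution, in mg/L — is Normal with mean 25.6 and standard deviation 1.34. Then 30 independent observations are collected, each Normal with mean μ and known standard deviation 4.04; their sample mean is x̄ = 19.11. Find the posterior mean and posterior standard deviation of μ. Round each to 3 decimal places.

Prior precision 1/τ₀² = 1/1.34² = 0.556917; data precision n/σ² = 30/4.04² = 1.83806.
Posterior precision = 0.556917 + 1.83806 = 2.39497, giving posterior SD = 1/√2.39497 = 0.646.
Posterior mean = (0.556917·25.6 + 1.83806·19.11) / 2.39497 = 20.619.

Posterior mean ≈ 20.619; posterior SD ≈ 0.646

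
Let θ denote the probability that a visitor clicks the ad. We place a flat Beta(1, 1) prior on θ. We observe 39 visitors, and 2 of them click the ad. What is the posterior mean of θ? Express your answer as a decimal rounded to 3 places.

The binomial likelihood is conjugate to the Beta prior: with 2 successes and 37 failures, the posterior is Beta(1+2, 1+37) = Beta(3, 38).
E[θ | data] = 3/(3+38) = 0.073.

Posterior mean ≈ 0.073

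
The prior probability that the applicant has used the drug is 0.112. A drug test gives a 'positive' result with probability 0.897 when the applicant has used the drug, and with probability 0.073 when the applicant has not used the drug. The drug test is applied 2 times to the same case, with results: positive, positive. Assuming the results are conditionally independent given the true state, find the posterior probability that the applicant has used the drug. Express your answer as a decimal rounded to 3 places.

With H the event that the applicant has used the drug, the joint likelihood of the observed sequence is P(data|H) = 0.897·0.897 = 0.80461 and P(data|¬H) = 0.073·0.073 = 0.0053290.
Bayes: P(H|data) = 0.112·0.80461 / (0.112·0.80461 + 0.888·0.0053290) = 0.090116/0.094848 = 0.9501.

Posterior P(H) ≈ 0.950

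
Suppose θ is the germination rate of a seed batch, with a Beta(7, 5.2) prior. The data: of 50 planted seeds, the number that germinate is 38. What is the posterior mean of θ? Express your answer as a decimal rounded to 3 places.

Observing 38 successes and 12 failures updates Beta(7, 5.2) by adding the success and failure counts to the two shape parameters: α = 7+38 = 45, β = 5.2+12 = 17.2.
E[θ | data] = 45/(45+17.2) = 0.723.

Posterior mean ≈ 0.723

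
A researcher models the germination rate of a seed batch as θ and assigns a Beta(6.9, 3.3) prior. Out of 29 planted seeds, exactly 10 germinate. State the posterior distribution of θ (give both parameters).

Posterior: Beta(16.9, 22.3)

The binomial likelihood is conjugate to the Beta prior: with 10 successes and 19 failures, the posterior is Beta(6.9+10, 3.3+19) = Beta(16.9, 22.3).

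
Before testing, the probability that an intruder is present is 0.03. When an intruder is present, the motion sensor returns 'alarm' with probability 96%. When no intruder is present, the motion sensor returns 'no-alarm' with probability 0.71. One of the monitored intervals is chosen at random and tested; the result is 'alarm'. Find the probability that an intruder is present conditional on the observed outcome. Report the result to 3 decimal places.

P(H | E) ≈ 0.093

Write H for 'an intruder is present'. Prior odds H:¬H = 0.03/0.97 = 0.030928. For the 'alarm' outcome, the likelihood ratio is 0.96/0.29 = 3.3103.
Posterior odds = 0.030928 × 3.3103 = 0.10238, so P(H|E) = 0.10238/(1+0.10238) = 0.093.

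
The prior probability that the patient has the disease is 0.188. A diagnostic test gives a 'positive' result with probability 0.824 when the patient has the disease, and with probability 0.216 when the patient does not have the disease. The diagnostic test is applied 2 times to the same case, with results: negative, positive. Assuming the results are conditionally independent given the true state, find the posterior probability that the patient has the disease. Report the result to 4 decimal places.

Posterior P(H) ≈ 0.1655

With H the event that the patient has the disease, the joint likelihood of the observed sequence is P(data|H) = 0.176·0.824 = 0.14502 and P(data|¬H) = 0.784·0.216 = 0.16934.
Bayes: P(H|data) = 0.188·0.14502 / (0.188·0.14502 + 0.812·0.16934) = 0.027265/0.16477 = 0.1655.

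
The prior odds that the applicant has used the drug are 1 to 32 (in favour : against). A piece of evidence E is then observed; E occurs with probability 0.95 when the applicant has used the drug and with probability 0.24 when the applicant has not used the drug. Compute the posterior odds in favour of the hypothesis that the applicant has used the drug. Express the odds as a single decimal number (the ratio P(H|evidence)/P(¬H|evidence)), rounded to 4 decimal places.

Prior odds = 1/32 = 0.031250.
Likelihood ratio for E = 0.95/0.24 = 3.9583.
Posterior odds = prior odds × LR = 0.12370.

Posterior odds ≈ 0.1237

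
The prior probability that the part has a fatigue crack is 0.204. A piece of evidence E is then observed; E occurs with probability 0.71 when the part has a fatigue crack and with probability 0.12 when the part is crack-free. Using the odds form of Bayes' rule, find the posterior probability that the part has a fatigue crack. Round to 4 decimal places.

Prior odds = 0.204/(1−0.204) = 0.25628. In log-odds, ln(0.25628) = -1.3615.
Add log likelihood ratio: ln(5.9167) = 1.7778.
Posterior log-odds = 0.41629, so posterior odds = exp(0.41629) = 1.5163. Converting, P(H|E) = 1.5163/2.5163 = 0.6026.

Posterior probability ≈ 0.6026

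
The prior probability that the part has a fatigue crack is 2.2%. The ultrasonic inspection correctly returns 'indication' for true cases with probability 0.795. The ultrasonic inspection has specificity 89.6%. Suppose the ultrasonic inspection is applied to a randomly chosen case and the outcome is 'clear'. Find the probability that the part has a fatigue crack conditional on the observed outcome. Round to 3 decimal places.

Let H be the event that the part has a fatigue crack. P(H) = 0.022, so P(¬H) = 0.978. With E the 'clear' result, P(E|H) = 0.205 and P(E|¬H) = 0.896.
P(E) = 0.205·0.022 + 0.896·0.978 = 0.0045100 + 0.87629 = 0.88080.
By Bayes' theorem, P(H|E) = 0.0045100 / 0.88080 = 0.005.

P(H | E) ≈ 0.005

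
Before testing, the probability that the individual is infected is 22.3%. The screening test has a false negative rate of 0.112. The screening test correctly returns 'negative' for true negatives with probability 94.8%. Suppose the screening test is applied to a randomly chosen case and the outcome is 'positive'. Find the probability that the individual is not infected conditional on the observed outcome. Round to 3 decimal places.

Write H for 'the individual is infected'. Prior odds H:¬H = 0.223/0.777 = 0.28700. For the 'positive' outcome, the likelihood ratio is 0.888/0.052 = 17.077.
Posterior odds = 0.28700 × 17.077 = 4.9011, so P(H|E) = 4.9011/(1+4.9011) = 0.831. Then P(¬H|E) = 1 − 0.831 = 0.169.

P(¬H | E) ≈ 0.169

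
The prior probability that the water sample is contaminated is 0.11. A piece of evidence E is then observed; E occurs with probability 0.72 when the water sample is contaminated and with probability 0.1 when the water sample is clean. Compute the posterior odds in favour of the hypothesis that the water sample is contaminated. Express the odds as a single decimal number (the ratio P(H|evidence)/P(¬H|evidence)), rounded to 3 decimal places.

Prior odds = 0.11/(1−0.11) = 0.12360. In log-odds, ln(0.12360) = -2.0907.
Add log likelihood ratio: ln(7.2000) = 1.9741.
Posterior log-odds = -0.11666, so posterior odds = exp(-0.11666) = 0.88989.

Posterior odds ≈ 0.890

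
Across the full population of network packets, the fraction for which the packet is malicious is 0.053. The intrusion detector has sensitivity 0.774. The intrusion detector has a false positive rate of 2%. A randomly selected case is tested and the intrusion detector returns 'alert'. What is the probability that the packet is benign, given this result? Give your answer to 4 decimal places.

Write H for 'the packet is malicious'. Prior odds H:¬H = 0.053/0.947 = 0.055966. For the 'alert' outcome, the likelihood ratio is 0.774/0.02 = 38.700.
Posterior odds = 0.055966 × 38.700 = 2.1659, so P(H|E) = 2.1659/(1+2.1659) = 0.6841. Then P(¬H|E) = 1 − 0.6841 = 0.3159.

P(¬H | E) ≈ 0.3159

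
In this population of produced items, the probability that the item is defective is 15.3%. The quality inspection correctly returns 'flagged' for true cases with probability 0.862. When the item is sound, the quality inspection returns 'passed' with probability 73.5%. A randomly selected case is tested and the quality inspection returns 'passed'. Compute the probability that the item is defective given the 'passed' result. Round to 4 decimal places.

P(H | E) ≈ 0.0328

Let H be the event that the item is defective. P(H) = 0.153, so P(¬H) = 0.847. With E the 'passed' result, P(E|H) = 0.138 and P(E|¬H) = 0.735.
P(E) = 0.138·0.153 + 0.735·0.847 = 0.021114 + 0.62255 = 0.64366.
By Bayes' theorem, P(H|E) = 0.021114 / 0.64366 = 0.0328.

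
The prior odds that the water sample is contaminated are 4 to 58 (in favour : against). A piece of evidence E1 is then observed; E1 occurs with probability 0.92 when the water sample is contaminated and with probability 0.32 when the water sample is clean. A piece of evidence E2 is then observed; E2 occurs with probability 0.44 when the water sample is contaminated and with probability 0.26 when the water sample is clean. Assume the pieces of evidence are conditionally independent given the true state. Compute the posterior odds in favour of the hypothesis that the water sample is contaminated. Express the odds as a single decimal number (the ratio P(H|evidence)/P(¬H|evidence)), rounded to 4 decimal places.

Posterior odds ≈ 0.3355

Prior odds = 4/58 = 0.068966. In log-odds, ln(0.068966) = -2.6741.
Add log likelihood ratios: ln(2.8750) + ln(1.6923) = 1.5821.
Posterior log-odds = -1.0920, so posterior odds = exp(-1.0920) = 0.33554.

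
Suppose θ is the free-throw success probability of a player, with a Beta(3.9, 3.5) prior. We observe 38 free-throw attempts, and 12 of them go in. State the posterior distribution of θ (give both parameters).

Observing 12 successes and 26 failures updates Beta(3.9, 3.5) by adding the success and failure counts to the two shape parameters: α = 3.9+12 = 15.9, β = 3.5+26 = 29.5.

Posterior: Beta(15.9, 29.5)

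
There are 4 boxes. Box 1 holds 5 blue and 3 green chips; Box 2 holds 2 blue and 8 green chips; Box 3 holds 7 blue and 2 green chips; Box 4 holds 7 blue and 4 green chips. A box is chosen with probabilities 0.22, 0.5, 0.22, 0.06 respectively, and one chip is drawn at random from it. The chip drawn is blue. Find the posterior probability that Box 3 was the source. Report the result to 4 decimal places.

Tabulate prior·likelihood by source: [1] prior 0.22, lik 0.625, product 0.1375; [2] prior 0.5, lik 0.2, product 0.1000; [3] prior 0.22, lik 0.7778, product 0.1711; [4] prior 0.06, lik 0.6364, product 0.03818.
Normalizing constant = 0.44679; the posterior for Box 3 is its product over the sum, 0.1711/0.44679 = 0.3830.

Posterior probability ≈ 0.3830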